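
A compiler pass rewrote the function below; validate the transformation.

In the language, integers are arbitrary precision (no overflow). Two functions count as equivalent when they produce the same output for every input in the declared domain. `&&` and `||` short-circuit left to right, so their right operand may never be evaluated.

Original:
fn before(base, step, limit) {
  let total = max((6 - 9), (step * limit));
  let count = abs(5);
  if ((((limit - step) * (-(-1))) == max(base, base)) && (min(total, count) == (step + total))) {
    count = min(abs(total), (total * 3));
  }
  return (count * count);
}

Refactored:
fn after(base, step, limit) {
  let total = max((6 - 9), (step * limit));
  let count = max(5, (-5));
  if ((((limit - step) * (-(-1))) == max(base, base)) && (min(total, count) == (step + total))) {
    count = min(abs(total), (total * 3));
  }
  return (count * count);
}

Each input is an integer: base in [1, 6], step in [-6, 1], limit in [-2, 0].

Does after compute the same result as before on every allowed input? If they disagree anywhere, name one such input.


Behavior is preserved: although min/max/abs usage differs; constant usage differs, the outputs never diverge.
As a probe, take base=2, step=-6, limit=-2: before runs total = 12; count = 5; ((((limit - step) * (-(-1))) == max(base, base)) && (min(total, count) == (step + total))) -> false; return 25; after runs total = 12; count = 5; ((((limit - step) * (-(-1))) == max(base, base)) && (min(total, count) == (step + total))) -> false; return 25; both end at 25.
Checked all 144 inputs in the declared domain: the outputs agree on every one.
verdict: equivalent


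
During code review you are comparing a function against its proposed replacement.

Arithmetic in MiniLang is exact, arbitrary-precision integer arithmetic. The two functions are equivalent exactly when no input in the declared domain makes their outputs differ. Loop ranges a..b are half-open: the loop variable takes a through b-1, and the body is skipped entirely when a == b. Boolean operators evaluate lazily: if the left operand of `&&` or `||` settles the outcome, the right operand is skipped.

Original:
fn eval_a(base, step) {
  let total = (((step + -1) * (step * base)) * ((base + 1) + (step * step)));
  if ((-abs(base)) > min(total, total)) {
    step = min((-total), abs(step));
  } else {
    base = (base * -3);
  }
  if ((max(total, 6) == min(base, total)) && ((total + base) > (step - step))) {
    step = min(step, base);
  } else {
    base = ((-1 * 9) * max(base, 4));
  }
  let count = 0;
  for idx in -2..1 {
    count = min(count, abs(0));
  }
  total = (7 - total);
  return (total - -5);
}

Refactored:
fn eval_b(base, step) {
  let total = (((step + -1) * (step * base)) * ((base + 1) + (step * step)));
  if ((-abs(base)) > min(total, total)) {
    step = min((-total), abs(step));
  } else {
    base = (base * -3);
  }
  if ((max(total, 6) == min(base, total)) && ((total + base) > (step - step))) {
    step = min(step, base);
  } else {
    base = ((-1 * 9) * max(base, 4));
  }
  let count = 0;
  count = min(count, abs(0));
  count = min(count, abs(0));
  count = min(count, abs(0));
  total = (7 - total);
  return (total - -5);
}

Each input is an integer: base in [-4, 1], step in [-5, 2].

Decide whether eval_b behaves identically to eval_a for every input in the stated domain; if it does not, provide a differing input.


Changes here: local variable names differ, min/max/abs usage differs, loop structure differs, statement counts differ, constant usage differs; the full 48-point sweep finds no disagreement.
verdict: equivalent


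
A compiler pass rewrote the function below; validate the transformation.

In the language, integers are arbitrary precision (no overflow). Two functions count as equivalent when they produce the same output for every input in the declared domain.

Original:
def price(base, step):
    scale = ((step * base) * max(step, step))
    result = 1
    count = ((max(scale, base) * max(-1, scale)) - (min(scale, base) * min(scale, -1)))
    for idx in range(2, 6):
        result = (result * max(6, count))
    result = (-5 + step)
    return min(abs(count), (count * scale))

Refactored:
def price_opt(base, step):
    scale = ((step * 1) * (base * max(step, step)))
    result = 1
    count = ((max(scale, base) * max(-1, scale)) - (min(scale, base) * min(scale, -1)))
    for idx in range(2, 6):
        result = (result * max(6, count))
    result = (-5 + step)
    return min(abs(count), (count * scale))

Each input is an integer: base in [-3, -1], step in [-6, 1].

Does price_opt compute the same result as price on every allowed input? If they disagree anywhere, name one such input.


This is a faithful refactor — arithmetic usage differs, plus constant usage differs, but the computed results match everywhere.
Spot check at base=-3, step=-3 — price: scale=-27, then result=1, then count=-726, then (idx=2), then result=6, then (idx=3), then result=36, then (idx=4), then result=216, then (idx=5), then result=1296, then result=-8, then returns 726. price_opt: scale=-27, then result=1, then count=-726, then (idx=2), then result=6, then (idx=3), then result=36, then (idx=4), then result=216, then (idx=5), then result=1296, then result=-8, then returns 726. Both give 726.
Checked all 24 inputs in the declared domain: the outputs agree on every one.
verdict: equivalent


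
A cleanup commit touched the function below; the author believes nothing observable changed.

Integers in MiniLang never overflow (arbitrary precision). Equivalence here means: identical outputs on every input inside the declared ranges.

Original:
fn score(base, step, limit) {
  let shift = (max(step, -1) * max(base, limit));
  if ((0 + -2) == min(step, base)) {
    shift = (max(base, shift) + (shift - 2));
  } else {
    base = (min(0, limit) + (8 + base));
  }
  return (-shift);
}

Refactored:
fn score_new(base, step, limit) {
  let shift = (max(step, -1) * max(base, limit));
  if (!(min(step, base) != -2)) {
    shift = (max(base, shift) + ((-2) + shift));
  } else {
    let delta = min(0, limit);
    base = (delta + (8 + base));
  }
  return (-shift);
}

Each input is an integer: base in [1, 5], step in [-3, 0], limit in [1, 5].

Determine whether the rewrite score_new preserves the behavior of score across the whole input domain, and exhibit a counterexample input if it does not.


Differences: comparison usage differs; local variable names differ; statement counts differ; arithmetic usage differs; constant usage differs; boolean connective usage differs — yet all 100 inputs agree.
verdict: equivalent


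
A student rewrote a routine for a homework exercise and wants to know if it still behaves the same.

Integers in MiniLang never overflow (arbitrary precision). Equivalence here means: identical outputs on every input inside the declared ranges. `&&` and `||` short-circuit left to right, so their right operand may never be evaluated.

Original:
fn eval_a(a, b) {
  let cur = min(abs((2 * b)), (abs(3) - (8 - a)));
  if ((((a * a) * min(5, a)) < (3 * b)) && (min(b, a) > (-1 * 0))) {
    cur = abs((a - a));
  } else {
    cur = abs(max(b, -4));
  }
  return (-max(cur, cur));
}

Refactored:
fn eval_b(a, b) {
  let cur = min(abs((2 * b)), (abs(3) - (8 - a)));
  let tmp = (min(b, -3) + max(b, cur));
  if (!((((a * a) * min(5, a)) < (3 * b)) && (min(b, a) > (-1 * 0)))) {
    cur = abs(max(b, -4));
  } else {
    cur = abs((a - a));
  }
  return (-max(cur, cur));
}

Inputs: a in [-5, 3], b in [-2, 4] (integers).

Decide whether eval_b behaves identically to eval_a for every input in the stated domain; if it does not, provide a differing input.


Behavior is preserved: although statement counts differ, and constant usage differs, and min/max/abs usage differs, and arithmetic usage differs, and local variable names differ, and boolean connective usage differs, the outputs never diverge.
One worked example (a=-4, b=1) — eval_a: cur = -9; ((((a * a) * min(5, a)) < (3 * b)) && (min(b, a) > (-1 * 0))) -> false; cur = 1; return -1; eval_b: cur = -9; tmp = -2; (!((((a * a) * min(5, a)) < (3 * b)) && (min(b, a) > (-1 * 0)))) -> true; cur = 1; return -1; agreement on -1.
Sweeping the whole domain (63 inputs) finds no disagreement.
verdict: equivalent


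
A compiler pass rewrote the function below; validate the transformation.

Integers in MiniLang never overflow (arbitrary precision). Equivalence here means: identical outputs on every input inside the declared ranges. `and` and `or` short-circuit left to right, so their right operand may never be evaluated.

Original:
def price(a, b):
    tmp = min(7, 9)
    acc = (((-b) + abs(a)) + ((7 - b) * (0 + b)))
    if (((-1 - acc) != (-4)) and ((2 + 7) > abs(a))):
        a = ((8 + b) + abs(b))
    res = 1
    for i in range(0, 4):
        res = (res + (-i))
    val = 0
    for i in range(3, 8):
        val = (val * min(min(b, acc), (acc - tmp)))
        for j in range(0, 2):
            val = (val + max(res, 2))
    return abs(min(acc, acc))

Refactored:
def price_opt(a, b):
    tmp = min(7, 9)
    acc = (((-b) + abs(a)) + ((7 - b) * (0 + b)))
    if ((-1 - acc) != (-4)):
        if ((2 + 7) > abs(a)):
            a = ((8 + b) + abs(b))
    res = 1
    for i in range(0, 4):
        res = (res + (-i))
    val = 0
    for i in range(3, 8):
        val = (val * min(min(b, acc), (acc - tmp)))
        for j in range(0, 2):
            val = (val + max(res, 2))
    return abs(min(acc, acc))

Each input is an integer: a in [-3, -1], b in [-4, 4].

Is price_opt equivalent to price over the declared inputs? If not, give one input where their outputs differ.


Although boolean connective usage differs; and branching structure differs; and statement counts differ, 27/27 inputs agree.
verdict: equivalent


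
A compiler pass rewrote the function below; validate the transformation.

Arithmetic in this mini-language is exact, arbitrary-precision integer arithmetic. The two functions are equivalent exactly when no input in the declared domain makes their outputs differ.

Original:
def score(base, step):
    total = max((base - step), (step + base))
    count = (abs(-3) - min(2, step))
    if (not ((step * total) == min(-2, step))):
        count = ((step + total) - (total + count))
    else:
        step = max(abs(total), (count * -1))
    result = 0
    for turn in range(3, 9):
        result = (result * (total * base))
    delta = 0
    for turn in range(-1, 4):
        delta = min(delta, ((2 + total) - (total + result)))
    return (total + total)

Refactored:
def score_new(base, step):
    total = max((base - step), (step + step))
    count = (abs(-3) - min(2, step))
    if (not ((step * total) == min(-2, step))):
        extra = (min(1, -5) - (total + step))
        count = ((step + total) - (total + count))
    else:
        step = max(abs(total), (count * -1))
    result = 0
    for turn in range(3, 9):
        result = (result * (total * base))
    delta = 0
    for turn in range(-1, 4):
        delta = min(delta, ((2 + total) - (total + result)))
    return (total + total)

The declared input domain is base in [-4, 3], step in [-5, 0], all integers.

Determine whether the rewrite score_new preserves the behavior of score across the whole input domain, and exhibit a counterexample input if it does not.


base=-4, step=-1 yields -6 from score but -4 from score_new.
verdict: not equivalent; witness: base=-4, step=-1


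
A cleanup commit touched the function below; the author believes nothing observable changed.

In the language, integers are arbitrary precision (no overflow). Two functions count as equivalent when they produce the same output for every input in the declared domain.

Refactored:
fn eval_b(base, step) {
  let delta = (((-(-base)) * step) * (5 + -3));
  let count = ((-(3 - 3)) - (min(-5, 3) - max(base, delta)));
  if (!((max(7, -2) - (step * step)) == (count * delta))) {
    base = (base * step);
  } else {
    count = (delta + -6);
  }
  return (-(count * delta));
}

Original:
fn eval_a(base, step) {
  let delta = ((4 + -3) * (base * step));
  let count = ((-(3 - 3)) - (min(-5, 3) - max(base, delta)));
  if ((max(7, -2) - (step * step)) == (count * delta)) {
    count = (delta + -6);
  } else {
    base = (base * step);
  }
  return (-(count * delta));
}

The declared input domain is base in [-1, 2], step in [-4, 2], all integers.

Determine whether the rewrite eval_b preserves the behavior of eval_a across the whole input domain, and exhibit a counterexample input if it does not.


Try base=-1, step=-4.
eval_a: delta=4, then count=9, then ((max(7, -2) - (step * step)) == (count * delta)) is false, then base=4, then returns -36
eval_b: delta=8, then count=13, then (!((max(7, -2) - (step * step)) == (count * delta))) is true, then base=4, then returns -104
-36 and -104 differ, so these are not the same function on this domain.
verdict: not equivalent; witness: base=-1, step=-4


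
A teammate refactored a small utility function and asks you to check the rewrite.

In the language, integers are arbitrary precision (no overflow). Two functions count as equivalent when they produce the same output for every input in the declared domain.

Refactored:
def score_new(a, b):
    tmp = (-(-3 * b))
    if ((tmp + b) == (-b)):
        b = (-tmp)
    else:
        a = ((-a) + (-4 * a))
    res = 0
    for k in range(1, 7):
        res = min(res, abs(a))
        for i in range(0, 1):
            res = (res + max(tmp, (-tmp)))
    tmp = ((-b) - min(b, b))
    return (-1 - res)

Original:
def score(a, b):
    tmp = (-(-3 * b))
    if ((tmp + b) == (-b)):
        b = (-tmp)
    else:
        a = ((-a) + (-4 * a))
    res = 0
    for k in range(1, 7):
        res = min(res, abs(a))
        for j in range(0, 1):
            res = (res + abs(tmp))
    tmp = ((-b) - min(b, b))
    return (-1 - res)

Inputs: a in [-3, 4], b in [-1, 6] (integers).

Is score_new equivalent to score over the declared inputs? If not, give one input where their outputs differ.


Reading the diff, among the changes: min/max/abs usage differs, plus local variable names differ.
Tracing a=-2, b=2: score: tmp becomes 6; next ((tmp + b) == (-b)) evaluates to false; next a becomes 10; next res becomes 0; next at k=1:; next res becomes 0; next at j=0:; next res becomes 6; next at k=2:; next res becomes 6; next at j=0:; next res becomes 12; next at k=3:; next res becomes 10; next at j=0:; next res becomes 16; next at k=4:; next res becomes 10; next at j=0:; next res becomes 16; next at k=5:; next res becomes 10; next at j=0:; next res becomes 16; next at k=6:; next res becomes 10; next at j=0:; next res becomes 16; next tmp becomes -4; next final value -17 | score_new: tmp becomes 6; next ((tmp + b) == (-b)) evaluates to false; next a becomes 10; next res becomes 0; next at k=1:; next res becomes 0; next at i=0:; next res becomes 6; next at k=2:; next res becomes 6; next at i=0:; next res becomes 12; next at k=3:; next res becomes 10; next at i=0:; next res becomes 16; next at k=4:; next res becomes 10; next at i=0:; next res becomes 16; next at k=5:; next res becomes 10; next at i=0:; next res becomes 16; next at k=6:; next res becomes 10; next at i=0:; next res becomes 16; next tmp becomes -4; next final value -17 — matching result -17.
Every one of the 64 inputs gives matching results.
verdict: equivalent


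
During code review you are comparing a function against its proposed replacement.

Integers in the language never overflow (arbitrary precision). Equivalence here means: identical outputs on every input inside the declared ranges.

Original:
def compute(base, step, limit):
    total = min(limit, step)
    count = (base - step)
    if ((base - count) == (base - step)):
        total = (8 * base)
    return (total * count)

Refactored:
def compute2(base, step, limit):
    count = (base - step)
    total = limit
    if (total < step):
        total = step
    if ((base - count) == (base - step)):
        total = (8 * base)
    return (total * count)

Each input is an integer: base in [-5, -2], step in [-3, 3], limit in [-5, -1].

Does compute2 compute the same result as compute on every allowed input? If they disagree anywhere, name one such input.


Evaluate both at base=-5, step=-3, limit=-5.
compute: total = -5; count = -2; ((base - count) == (base - step)) -> false; return 10
compute2: count = -2; total = -5; (total < step) -> true; total = -3; ((base - count) == (base - step)) -> false; return 6
10 against 6: the behavior changed.
verdict: not equivalent; witness: base=-5, step=-3, limit=-5


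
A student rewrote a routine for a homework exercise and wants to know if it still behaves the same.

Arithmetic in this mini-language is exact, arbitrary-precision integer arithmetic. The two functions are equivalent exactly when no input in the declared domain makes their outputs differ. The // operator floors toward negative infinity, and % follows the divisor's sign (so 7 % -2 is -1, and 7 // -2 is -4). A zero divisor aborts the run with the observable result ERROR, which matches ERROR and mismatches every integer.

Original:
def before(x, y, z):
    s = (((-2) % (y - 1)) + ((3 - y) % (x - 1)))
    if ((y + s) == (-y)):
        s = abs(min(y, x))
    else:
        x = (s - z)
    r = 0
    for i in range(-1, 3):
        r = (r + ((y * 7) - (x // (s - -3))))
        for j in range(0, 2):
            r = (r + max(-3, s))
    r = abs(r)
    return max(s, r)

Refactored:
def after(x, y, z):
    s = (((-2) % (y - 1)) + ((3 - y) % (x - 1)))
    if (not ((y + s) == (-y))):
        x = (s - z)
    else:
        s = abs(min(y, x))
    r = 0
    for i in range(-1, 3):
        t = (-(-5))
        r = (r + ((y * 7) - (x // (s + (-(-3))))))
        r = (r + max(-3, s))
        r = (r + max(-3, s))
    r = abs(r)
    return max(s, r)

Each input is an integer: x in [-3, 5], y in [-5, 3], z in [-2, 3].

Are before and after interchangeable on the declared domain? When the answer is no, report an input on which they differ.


Beyond behavior-preserving changes, the revision adds an assignment to `t` whose value nothing reads; all 486 inputs agree.
verdict: equivalent


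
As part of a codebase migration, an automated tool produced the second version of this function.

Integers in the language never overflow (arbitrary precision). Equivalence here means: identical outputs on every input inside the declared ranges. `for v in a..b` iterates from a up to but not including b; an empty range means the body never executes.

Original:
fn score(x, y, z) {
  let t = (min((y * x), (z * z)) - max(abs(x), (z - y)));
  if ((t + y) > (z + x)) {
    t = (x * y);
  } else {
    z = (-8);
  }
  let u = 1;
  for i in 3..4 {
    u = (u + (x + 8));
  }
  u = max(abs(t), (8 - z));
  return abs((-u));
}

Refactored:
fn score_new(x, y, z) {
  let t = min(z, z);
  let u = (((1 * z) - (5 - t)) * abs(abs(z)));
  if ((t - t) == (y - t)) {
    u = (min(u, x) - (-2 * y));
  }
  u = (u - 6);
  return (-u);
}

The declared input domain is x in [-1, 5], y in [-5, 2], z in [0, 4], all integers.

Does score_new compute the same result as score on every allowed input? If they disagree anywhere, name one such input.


Not equivalent: x=-1, y=-5, z=0 separates them (16 vs 6).
score: t=-5, then ((t + y) > (z + x)) is false, then z=-8, then u=1, then (i=3), then u=8, then u=16, then returns 16
score_new: t=0, then u=0, then ((t - t) == (y - t)) is false, then u=-6, then returns 6
verdict: not equivalent; witness: x=-1, y=-5, z=0


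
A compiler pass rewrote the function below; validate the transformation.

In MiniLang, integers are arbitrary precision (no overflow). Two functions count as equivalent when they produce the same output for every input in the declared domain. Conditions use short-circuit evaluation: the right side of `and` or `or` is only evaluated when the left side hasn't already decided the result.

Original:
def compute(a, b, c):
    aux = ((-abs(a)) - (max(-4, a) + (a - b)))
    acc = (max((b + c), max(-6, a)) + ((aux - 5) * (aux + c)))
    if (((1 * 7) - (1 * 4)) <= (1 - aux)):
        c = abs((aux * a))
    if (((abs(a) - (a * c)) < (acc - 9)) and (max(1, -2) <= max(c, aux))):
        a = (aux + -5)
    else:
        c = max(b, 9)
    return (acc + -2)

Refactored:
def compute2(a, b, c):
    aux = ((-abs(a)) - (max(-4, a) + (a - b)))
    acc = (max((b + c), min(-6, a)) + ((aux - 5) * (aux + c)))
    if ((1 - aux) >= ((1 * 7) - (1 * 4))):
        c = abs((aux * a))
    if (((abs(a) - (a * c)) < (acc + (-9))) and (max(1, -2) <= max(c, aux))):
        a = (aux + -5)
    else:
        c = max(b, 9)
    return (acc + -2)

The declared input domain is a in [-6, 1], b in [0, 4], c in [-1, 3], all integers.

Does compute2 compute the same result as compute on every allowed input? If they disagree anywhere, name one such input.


Consider the input a=0, b=0, c=-1.
compute: aux := 0 | acc := 5 | (((1 * 7) - (1 * 4)) <= (1 - aux)): false | (((abs(a) - (a * c)) < (acc - 9)) and (max(1, -2) <= max(c, aux))): false | c := 9 | result 3
compute2: aux := 0 | acc := 4 | ((1 - aux) >= ((1 * 7) - (1 * 4))): false | (((abs(a) - (a * c)) < (acc + (-9))) and (max(1, -2) <= max(c, aux))): false | c := 9 | result 2
3 against 2: the behavior changed.
verdict: not equivalent; witness: a=0, b=0, c=-1


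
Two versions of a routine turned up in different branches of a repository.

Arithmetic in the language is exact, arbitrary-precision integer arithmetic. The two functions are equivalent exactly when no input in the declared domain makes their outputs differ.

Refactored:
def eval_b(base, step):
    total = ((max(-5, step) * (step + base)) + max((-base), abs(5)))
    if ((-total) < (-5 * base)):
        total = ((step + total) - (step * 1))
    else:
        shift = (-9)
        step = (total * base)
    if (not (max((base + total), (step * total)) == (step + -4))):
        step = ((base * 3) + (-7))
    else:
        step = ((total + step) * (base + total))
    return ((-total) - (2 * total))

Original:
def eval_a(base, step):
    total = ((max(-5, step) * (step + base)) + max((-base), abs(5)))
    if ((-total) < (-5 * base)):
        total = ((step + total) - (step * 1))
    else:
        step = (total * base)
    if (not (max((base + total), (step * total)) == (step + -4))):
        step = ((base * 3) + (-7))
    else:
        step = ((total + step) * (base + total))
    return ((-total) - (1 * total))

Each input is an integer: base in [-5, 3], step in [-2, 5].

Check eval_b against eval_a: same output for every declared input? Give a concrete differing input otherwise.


Try base=-5, step=-2.
eval_a: total becomes 19; next ((-total) < (-5 * base)) evaluates to true; next total becomes 19; next (not (max((base + total), (step * total)) == (step + -4))) evaluates to true; next step becomes -22; next final value -38
eval_b: total becomes 19; next ((-total) < (-5 * base)) evaluates to true; next total becomes 19; next (not (max((base + total), (step * total)) == (step + -4))) evaluates to true; next step becomes -22; next final value -57
-38 != -57, so the rewrite changes behavior.
verdict: not equivalent; witness: base=-5, step=-2


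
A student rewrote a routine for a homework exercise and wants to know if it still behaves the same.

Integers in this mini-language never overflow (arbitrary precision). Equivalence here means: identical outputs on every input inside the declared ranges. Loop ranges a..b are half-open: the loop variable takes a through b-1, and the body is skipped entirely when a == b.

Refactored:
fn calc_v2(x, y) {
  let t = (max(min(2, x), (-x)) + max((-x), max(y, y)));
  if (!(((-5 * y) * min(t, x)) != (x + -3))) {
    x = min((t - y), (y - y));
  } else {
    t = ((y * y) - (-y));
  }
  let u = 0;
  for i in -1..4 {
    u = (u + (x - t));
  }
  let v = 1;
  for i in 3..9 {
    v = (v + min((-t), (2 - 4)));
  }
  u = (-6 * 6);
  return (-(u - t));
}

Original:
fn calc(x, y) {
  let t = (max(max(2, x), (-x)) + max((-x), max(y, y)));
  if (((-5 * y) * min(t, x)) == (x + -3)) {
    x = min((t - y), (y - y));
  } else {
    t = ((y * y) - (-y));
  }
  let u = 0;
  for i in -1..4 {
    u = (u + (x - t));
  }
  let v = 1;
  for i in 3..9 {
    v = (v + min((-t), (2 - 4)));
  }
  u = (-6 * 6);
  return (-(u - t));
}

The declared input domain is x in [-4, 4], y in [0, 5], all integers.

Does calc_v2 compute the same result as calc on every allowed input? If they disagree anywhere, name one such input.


These are not equivalent — on x=3, y=0 the outputs split (39 vs 38).
calc: t = 3; (((-5 * y) * min(t, x)) == (x + -3)) -> true; x = 0; u = 0; [i=-1]; u = -3; [i=0]; u = -6; [i=1]; u = -9; [i=2]; u = -12; [i=3]; u = -15; v = 1; [i=3]; v = -2; [i=4]; v = -5; [i=5]; v = -8; [i=6]; v = -11; [i=7]; v = -14; [i=8]; v = -17; u = -36; return 39
calc_v2: t = 2; (!(((-5 * y) * min(t, x)) != (x + -3))) -> true; x = 0; u = 0; [i=-1]; u = -2; [i=0]; u = -4; [i=1]; u = -6; [i=2]; u = -8; [i=3]; u = -10; v = 1; [i=3]; v = -1; [i=4]; v = -3; [i=5]; v = -5; [i=6]; v = -7; [i=7]; v = -9; [i=8]; v = -11; u = -36; return 38
verdict: not equivalent; witness: x=3, y=0


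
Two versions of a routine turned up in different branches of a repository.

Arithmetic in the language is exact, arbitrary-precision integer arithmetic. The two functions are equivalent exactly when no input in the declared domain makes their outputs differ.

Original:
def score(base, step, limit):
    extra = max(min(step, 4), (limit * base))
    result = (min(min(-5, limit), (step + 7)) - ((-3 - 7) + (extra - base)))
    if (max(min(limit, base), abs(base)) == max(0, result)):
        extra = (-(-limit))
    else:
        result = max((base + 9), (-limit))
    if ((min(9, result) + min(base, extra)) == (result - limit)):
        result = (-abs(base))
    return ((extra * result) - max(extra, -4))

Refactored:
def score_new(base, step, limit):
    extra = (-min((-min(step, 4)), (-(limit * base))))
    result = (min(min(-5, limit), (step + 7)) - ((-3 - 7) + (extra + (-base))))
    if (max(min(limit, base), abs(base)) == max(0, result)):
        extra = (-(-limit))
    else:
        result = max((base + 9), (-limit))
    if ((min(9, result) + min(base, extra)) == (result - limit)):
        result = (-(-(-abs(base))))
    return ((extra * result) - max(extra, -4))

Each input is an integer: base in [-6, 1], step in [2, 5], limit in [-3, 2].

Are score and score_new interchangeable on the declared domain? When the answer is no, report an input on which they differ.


Although min/max/abs usage differs; also arithmetic usage differs, 192/192 inputs agree.
verdict: equivalent


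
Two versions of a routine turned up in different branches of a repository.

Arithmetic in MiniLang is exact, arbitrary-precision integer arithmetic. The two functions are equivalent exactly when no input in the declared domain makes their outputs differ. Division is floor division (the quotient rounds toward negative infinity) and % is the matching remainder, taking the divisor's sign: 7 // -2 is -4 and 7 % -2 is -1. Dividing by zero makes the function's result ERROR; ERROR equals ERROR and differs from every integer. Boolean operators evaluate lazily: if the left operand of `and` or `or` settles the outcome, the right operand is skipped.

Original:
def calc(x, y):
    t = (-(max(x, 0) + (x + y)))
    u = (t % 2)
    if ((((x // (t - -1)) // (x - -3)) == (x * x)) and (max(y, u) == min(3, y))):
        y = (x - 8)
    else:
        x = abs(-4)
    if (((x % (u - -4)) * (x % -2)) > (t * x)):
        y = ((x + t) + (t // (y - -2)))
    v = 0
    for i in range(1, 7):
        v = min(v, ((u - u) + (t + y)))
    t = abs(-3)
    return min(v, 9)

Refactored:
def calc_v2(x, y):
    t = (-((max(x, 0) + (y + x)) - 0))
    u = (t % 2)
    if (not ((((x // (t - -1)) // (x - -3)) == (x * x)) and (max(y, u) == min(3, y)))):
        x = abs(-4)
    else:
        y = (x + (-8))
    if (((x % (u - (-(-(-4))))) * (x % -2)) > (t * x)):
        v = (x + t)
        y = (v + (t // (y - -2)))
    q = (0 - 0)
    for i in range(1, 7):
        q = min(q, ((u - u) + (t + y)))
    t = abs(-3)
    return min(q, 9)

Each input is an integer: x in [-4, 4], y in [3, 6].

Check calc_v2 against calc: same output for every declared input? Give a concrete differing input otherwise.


The two versions differ — the changes include statement counts differ, and constant usage differs, and boolean connective usage differs, and local variable names differ, and arithmetic usage differs.
As a probe, take x=1, y=3: calc runs t := -5 | u := 1 | ((((x // (t - -1)) // (x - -3)) == (x * x)) and (max(y, u) == min(3, y))): false | x := 4 | (((x % (u - -4)) * (x % -2)) > (t * x)): true | y := -2 | v := 0 | iter i=1: | v := -7 | iter i=2: | v := -7 | iter i=3: | v := -7 | iter i=4: | v := -7 | iter i=5: | v := -7 | iter i=6: | v := -7 | t := 3 | result -7; calc_v2 runs t := -5 | u := 1 | (not ((((x // (t - -1)) // (x - -3)) == (x * x)) and (max(y, u) == min(3, y)))): true | x := 4 | (((x % (u - (-(-(-4))))) * (x % -2)) > (t * x)): true | v := -1 | y := -2 | q := 0 | iter i=1: | q := -7 | iter i=2: | q := -7 | iter i=3: | q := -7 | iter i=4: | q := -7 | iter i=5: | q := -7 | iter i=6: | q := -7 | t := 3 | result -7; both end at -7.
Checked all 36 inputs in the declared domain: the outputs agree on every one.
verdict: equivalent


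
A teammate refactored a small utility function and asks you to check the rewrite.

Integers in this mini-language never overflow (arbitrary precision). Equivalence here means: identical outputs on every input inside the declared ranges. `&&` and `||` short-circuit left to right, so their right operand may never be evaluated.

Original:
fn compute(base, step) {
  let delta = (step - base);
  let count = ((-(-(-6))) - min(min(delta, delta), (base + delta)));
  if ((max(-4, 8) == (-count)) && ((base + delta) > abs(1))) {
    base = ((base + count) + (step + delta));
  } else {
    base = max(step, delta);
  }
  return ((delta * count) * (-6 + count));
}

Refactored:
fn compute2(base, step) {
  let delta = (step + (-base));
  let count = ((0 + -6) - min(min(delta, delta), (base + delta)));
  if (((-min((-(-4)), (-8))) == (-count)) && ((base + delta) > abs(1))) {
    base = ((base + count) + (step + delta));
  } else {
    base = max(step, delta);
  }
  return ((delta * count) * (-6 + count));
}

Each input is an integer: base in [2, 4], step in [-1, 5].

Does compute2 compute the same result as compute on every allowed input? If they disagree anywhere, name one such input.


Changes here: constant usage differs, plus min/max/abs usage differs, plus arithmetic usage differs; the full 21-point sweep finds no disagreement.
verdict: equivalent


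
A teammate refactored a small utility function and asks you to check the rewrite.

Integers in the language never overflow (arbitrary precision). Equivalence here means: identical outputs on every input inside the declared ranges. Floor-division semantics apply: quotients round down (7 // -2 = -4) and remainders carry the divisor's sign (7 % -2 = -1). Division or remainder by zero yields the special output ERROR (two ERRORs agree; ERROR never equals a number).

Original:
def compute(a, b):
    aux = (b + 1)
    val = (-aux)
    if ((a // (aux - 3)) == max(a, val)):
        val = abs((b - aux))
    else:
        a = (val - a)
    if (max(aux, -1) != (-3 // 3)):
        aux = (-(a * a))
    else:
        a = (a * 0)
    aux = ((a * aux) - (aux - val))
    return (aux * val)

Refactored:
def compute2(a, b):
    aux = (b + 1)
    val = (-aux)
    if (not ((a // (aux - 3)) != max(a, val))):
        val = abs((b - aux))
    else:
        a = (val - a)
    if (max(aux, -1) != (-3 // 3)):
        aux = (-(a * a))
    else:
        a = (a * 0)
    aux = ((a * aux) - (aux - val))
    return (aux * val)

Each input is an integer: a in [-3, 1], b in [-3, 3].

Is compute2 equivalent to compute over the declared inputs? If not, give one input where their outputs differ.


This is a faithful refactor — comparison usage differs; boolean connective usage differs, but the computed results match everywhere.
Spot check at a=-1, b=0 — compute: aux = 1; val = -1; ((a // (aux - 3)) == max(a, val)) -> false; a = 0; (max(aux, -1) != (-3 // 3)) -> true; aux = 0; aux = -1; return 1. compute2: aux = 1; val = -1; (not ((a // (aux - 3)) != max(a, val))) -> false; a = 0; (max(aux, -1) != (-3 // 3)) -> true; aux = 0; aux = -1; return 1. Both give 1.
Checked all 35 inputs in the declared domain: the outputs agree on every one.
verdict: equivalent


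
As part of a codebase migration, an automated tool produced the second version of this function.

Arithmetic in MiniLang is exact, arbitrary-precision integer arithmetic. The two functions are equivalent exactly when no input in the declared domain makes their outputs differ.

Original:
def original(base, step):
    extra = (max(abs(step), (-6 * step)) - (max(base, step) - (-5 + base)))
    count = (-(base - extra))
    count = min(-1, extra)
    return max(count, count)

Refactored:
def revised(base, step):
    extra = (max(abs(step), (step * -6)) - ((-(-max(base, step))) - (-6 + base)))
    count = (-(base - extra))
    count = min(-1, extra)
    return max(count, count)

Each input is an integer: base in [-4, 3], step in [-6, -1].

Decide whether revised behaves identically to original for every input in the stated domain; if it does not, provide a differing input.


Consider the input base=-4, step=-1.
original: extra = -2; count = 2; count = -2; return -2
revised: extra = -3; count = 1; count = -3; return -3
-2 != -3, so the rewrite changes behavior.
verdict: not equivalent; witness: base=-4, step=-1


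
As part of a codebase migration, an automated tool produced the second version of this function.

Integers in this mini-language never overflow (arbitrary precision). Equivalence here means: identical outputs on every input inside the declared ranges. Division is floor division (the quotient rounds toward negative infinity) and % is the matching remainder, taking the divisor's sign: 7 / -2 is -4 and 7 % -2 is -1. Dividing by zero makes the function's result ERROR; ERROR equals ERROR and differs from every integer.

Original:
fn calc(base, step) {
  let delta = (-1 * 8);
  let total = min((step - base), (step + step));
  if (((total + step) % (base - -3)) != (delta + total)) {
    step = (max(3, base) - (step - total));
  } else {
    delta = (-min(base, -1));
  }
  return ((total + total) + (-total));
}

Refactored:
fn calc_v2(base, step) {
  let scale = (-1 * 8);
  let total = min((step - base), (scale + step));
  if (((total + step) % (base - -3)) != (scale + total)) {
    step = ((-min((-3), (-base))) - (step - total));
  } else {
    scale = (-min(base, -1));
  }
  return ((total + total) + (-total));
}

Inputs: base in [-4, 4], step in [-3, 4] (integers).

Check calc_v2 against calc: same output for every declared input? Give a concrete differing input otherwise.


Consider the input base=-4, step=-3.
calc: delta := -8 | total := -6 | (((total + step) % (base - -3)) != (delta + total)): true | step := 0 | result -6
calc_v2: scale := -8 | total := -11 | (((total + step) % (base - -3)) != (scale + total)): true | step := -5 | result -11
-6 against -11: the behavior changed.
verdict: not equivalent; witness: base=-4, step=-3


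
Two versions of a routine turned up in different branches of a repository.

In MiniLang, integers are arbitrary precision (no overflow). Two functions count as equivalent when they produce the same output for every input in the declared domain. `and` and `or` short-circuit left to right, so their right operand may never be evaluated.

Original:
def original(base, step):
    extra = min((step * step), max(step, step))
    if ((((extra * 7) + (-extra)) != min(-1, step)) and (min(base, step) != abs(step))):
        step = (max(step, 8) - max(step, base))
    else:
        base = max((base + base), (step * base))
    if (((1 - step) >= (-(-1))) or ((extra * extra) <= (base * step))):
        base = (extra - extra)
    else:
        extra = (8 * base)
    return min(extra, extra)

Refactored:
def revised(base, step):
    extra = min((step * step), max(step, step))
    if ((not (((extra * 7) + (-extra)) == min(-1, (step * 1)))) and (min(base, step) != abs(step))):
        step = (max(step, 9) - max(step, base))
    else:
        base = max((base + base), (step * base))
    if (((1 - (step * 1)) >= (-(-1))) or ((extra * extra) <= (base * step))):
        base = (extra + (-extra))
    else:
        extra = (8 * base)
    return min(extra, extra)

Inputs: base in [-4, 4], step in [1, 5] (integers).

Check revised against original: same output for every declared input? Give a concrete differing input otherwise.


The one real change (`8` became `9`) has no effect anywhere in the declared ranges.
As a probe, take base=1, step=2: original runs extra becomes 2; next ((((extra * 7) + (-extra)) != min(-1, step)) and (min(base, step) != abs(step))) evaluates to true; next step becomes 6; next (((1 - step) >= (-(-1))) or ((extra * extra) <= (base * step))) evaluates to true; next base becomes 0; next final value 2; revised runs extra becomes 2; next ((not (((extra * 7) + (-extra)) == min(-1, (step * 1)))) and (min(base, step) != abs(step))) evaluates to true; next step becomes 7; next (((1 - (step * 1)) >= (-(-1))) or ((extra * extra) <= (base * step))) evaluates to true; next base becomes 0; next final value 2; both end at 2.
Across all 45 domain points the two functions coincide.
verdict: equivalent


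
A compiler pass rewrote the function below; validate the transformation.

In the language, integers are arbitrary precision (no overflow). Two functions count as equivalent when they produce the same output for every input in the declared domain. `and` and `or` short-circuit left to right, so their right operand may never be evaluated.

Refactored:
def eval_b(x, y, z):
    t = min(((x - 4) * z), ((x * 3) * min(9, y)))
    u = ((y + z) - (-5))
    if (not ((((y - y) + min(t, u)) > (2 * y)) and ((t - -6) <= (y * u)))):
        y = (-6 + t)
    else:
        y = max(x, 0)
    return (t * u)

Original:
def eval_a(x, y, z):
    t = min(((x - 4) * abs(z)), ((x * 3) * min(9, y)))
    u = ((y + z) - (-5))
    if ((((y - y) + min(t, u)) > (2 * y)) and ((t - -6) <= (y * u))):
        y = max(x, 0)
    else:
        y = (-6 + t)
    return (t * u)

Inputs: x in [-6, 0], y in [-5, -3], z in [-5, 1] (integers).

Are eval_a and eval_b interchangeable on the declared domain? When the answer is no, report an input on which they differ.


At x=-6, y=-5, z=-5: eval_a gives 250, eval_b gives -250.
verdict: not equivalent; witness: x=-6, y=-5, z=-5


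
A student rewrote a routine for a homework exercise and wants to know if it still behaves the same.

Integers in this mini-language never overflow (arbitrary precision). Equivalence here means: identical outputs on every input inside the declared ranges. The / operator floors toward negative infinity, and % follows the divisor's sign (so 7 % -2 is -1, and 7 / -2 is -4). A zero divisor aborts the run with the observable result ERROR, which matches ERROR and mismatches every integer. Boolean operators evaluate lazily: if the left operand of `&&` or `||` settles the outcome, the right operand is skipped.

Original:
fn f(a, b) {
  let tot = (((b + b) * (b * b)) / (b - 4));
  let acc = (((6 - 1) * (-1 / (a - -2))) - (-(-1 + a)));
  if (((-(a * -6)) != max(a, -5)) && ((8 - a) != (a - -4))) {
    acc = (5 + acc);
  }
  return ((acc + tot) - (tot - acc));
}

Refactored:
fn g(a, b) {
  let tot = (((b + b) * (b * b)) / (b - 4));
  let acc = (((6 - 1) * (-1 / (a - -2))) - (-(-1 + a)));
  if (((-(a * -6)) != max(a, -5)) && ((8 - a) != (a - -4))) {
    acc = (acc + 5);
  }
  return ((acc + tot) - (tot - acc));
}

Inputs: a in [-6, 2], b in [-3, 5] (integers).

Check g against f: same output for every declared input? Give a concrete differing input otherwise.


Although same computation, different form, 81/81 inputs agree.
verdict: equivalent


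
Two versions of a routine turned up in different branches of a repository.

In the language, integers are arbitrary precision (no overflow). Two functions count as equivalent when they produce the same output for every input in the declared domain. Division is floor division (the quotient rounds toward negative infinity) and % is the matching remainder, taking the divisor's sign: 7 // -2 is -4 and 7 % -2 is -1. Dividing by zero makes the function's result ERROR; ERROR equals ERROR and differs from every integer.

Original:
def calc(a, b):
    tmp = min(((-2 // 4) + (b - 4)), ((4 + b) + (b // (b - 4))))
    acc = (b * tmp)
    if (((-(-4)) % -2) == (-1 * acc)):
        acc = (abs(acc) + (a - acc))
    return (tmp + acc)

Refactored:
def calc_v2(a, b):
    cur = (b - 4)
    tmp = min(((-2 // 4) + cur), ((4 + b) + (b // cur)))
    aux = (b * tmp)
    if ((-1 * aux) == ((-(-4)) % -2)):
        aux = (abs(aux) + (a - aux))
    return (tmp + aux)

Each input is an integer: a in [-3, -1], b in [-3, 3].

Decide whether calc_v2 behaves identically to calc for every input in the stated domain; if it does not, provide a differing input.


The two versions differ — the changes include constant usage differs; also local variable names differ; also statement counts differ; also arithmetic usage differs.
As a probe, take a=-2, b=-3: calc runs tmp=-8, then acc=24, then (((-(-4)) % -2) == (-1 * acc)) is false, then returns 16; calc_v2 runs cur=-7, then tmp=-8, then aux=24, then ((-1 * aux) == ((-(-4)) % -2)) is false, then returns 16; both end at 16.
Every one of the 21 inputs gives matching results.
verdict: equivalent
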